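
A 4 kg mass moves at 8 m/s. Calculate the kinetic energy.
KE = ½mv² = ½(4)(8)² = 128.0 J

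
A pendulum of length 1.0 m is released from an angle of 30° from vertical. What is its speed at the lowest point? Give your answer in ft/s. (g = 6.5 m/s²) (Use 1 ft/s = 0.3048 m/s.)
h = L(1 − cosθ) = 1.0(1 − cos30°) = 0.133975 m
v = √(2gh) = √(2·6.5·0.133975) = 1.31972 m/s = 4.33 ft/s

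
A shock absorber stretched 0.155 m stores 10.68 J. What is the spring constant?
k = 2·PE/x² = 2·10.68/(0.155)² = 889.1 N/m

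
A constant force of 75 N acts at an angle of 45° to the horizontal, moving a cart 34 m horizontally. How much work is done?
W = F·d·cosθ = (75)(34)cos(45°) = 1803 J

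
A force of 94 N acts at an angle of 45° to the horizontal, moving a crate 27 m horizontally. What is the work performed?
W = F·d·cosθ = (94)(27)cos(45°) = 1795 J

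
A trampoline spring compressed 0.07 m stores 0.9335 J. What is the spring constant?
k = 2·PE/x² = 2·0.9335/(0.07)² = 381.0 N/m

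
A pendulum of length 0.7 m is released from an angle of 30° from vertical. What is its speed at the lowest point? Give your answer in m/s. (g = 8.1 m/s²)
h = L(1 − cosθ) = 0.7(1 − cos30°) = 0.0937822 m
v = √(2gh) = √(2·8.1·0.0937822) = 1.233 m/s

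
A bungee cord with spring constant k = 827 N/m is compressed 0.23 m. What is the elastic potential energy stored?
PE = ½kx² = ½(827)(0.23)² = 21.87 J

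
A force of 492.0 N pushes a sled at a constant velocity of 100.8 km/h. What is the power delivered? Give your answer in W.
Convert to SI: F = 492.0 N, v = 28.0 m/s
P = Fv = (492.0)(28.0) = 13780 W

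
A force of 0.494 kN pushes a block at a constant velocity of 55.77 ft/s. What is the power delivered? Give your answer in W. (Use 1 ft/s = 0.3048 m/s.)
Convert to SI: F = 494.0 N, v = 16.9987 m/s
P = Fv = (494.0)(16.9987) = 8397 W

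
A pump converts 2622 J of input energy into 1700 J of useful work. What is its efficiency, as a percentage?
η = W_out/W_in = 1700/2622 = 64.84%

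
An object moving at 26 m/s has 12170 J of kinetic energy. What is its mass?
m = 2·KE/v² = 2·12170/(26)² = 36.01 kg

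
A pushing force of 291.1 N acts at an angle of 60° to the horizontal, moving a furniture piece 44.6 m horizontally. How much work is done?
W = F·d·cosθ = (291.1)(44.6)cos(60°) = 6492 J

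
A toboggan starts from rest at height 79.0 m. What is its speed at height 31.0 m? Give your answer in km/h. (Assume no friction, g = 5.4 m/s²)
mgh₁ = mgh₂ + ½mv² ⇒ v = √(2g(h₁−h₂)) = √(2·5.4·48.0) = 22.7684 m/s = 81.97 km/h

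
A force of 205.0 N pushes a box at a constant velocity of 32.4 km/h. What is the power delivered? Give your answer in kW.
Convert to SI: F = 205.0 N, v = 9.0 m/s
P = Fv = (205.0)(9.0) = 1845.0 W = 1.845 kW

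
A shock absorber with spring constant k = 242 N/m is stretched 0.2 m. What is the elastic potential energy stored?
PE = ½kx² = ½(242)(0.2)² = 4.84 J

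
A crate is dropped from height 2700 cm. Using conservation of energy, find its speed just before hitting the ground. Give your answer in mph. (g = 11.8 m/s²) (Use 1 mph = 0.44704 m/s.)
Convert to SI: h = 27.0 m
mgh = ½mv² ⇒ v = √(2gh) = √(2·11.8·27.0) = 25.2428 m/s = 56.47 mph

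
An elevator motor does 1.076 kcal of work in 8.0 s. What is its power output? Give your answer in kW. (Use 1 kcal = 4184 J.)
Convert to SI: W = 4501.98 J, t = 8.0 s
P = W/t = 4501.98/8.0 = 562.748 W = 0.5627 kW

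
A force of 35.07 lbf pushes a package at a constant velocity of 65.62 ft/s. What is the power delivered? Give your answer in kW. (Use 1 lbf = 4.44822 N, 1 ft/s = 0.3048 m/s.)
Convert to SI: F = 155.999 N, v = 20.001 m/s
P = Fv = (155.999)(20.001) = 3120.13 W = 3.12 kW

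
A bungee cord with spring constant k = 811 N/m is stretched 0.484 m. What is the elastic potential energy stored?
PE = ½kx² = ½(811)(0.484)² = 94.99 J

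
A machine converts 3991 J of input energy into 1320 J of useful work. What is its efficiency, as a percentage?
η = W_out/W_in = 1320/3991 = 33.07%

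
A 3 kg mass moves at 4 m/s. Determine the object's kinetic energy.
KE = ½mv² = ½(3)(4)² = 24.0 J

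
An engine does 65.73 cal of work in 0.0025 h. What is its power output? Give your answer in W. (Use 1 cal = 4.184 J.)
Convert to SI: W = 275.014 J, t = 9.0 s
P = W/t = 275.014/9.0 = 30.56 W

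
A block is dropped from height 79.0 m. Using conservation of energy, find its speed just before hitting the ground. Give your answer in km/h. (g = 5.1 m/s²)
mgh = ½mv² ⇒ v = √(2gh) = √(2·5.1·79.0) = 28.3866 m/s = 102.2 km/h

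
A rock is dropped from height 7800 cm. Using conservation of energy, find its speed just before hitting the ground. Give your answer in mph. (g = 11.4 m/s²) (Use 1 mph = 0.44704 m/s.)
Convert to SI: h = 78.0 m
mgh = ½mv² ⇒ v = √(2gh) = √(2·11.4·78.0) = 42.1711 m/s = 94.33 mph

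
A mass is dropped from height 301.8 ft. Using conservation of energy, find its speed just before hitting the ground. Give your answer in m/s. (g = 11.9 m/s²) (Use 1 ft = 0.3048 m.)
Convert to SI: h = 91.9886 m
mgh = ½mv² ⇒ v = √(2gh) = √(2·11.9·91.9886) = 46.79 m/s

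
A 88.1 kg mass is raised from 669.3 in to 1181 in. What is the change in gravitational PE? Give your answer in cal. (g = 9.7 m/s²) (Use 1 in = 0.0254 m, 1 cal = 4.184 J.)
Convert to SI: m = 88.1 kg, Δh = 12.9972 m
ΔPE = mgΔh = (88.1)(9.7)(12.9972) = 11107.0 J = 2655 cal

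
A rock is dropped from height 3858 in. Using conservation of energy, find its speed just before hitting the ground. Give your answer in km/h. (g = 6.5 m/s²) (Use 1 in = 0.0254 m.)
Convert to SI: h = 97.9932 m
mgh = ½mv² ⇒ v = √(2gh) = √(2·6.5·97.9932) = 35.6919 m/s = 128.5 km/h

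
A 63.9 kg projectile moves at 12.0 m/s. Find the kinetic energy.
KE = ½mv² = ½(63.9)(12.0)² = 4601 J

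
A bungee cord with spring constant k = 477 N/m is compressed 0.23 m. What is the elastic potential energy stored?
PE = ½kx² = ½(477)(0.23)² = 12.62 J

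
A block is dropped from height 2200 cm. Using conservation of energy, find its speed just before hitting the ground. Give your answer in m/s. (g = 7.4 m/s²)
Convert to SI: h = 22.0 m
mgh = ½mv² ⇒ v = √(2gh) = √(2·7.4·22.0) = 18.04 m/s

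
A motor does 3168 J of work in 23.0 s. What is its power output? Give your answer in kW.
P = W/t = 3168.0/23.0 = 137.739 W = 0.1377 kW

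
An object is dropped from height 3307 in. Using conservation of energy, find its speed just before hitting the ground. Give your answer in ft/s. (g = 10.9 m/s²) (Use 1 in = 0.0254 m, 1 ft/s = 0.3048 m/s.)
Convert to SI: h = 83.9978 m
mgh = ½mv² ⇒ v = √(2gh) = √(2·10.9·83.9978) = 42.792 m/s = 140.4 ft/s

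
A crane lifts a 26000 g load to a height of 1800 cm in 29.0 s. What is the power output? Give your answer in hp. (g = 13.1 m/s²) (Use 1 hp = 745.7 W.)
Convert to SI: m = 26.0 kg, h = 18.0 m, t = 29.0 s
P = mgh/t = (26.0)(13.1)(18.0)/29.0 = 211.407 W = 0.2835 hp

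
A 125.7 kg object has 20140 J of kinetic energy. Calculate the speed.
v = √(2·KE/m) = √(2·20140/125.7) = 17.9 m/s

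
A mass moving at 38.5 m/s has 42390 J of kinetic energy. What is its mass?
m = 2·KE/v² = 2·42390/(38.5)² = 57.2 kg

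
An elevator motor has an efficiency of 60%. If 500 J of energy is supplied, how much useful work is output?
W_out = η·W_in = 0.6·500 = 300.0 J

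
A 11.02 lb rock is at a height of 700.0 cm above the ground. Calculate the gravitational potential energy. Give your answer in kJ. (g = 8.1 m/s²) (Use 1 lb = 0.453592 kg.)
Convert to SI: m = 4.99858 kg, h = 7.0 m
PE = mgh = (4.99858)(8.1)(7.0) = 283.42 J = 0.2834 kJ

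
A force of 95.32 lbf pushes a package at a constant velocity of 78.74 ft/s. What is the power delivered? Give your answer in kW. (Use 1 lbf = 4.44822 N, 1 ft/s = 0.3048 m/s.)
Convert to SI: F = 424.004 N, v = 24.0 m/s
P = Fv = (424.004)(24.0) = 10176.1 W = 10.18 kW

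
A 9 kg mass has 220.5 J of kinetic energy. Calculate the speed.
v = √(2·KE/m) = √(2·220.5/9) = 7.0 m/s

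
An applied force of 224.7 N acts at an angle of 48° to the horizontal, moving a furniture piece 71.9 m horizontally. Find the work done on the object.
W = F·d·cosθ = (224.7)(71.9)cos(48°) = 10810 J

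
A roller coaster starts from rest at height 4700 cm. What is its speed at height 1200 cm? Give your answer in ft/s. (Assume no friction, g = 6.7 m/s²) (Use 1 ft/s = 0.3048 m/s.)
Convert to SI: h₁−h₂ = 35.0 m
mgh₁ = mgh₂ + ½mv² ⇒ v = √(2g(h₁−h₂)) = √(2·6.7·35.0) = 21.6564 m/s = 71.05 ft/s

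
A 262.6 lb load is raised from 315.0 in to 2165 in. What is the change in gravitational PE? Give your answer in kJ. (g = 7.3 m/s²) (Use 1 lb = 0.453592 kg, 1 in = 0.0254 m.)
Convert to SI: m = 119.113 kg, Δh = 46.99 m
ΔPE = mgΔh = (119.113)(7.3)(46.99) = 40859.1 J = 40.86 kJ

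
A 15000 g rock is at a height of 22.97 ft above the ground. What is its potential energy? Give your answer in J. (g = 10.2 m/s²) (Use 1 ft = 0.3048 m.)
Convert to SI: m = 15.0 kg, h = 7.00126 m
PE = mgh = (15.0)(10.2)(7.00126) = 1071 J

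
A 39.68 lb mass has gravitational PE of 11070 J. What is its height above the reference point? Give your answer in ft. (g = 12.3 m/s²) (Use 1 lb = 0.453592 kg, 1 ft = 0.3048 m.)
Convert to SI: m = 17.9985 kg, PE = 11070.0 J
h = PE/(mg) = 11070.0/(17.9985·12.3) = 50.0041 m = 164.1 ft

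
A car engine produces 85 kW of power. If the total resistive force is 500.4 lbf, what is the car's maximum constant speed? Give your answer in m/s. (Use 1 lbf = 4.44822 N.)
Convert to SI: F = 2225.89 N
P = Fv ⇒ v = P/F = 85000 W/2225.89 N = 38.19 m/s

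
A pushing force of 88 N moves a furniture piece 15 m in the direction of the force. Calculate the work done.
W = F·d = (88)(15) = 1320 J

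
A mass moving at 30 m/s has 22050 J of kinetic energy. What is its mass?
m = 2·KE/v² = 2·22050/(30)² = 49.0 kg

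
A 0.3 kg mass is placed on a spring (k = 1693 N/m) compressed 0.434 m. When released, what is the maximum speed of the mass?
½kx² = ½mv² ⇒ v = x√(k/m) = (0.434)√(1693/0.3) = 32.6 m/s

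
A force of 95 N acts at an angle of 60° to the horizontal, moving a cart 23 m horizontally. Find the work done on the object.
W = F·d·cosθ = (95)(23)cos(60°) = 1093 J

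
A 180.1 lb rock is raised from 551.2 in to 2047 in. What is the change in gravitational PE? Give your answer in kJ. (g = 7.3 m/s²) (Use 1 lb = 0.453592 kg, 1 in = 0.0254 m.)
Convert to SI: m = 81.6919 kg, Δh = 37.9933 m
ΔPE = mgΔh = (81.6919)(7.3)(37.9933) = 22657.4 J = 22.66 kJ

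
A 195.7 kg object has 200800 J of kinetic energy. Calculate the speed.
v = √(2·KE/m) = √(2·200800/195.7) = 45.3 m/s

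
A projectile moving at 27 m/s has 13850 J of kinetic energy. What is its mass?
m = 2·KE/v² = 2·13850/(27)² = 38.0 kg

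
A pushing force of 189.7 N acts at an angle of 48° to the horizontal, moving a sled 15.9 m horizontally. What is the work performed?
W = F·d·cosθ = (189.7)(15.9)cos(48°) = 2018 J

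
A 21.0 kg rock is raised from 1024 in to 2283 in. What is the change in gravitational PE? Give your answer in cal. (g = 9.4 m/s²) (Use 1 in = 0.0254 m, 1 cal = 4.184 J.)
Convert to SI: m = 21.0 kg, Δh = 31.9786 m
ΔPE = mgΔh = (21.0)(9.4)(31.9786) = 6312.58 J = 1509 cal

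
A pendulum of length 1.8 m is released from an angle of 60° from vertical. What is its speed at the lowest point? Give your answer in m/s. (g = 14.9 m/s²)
h = L(1 − cosθ) = 1.8(1 − cos60°) = 0.9 m
v = √(2gh) = √(2·14.9·0.9) = 5.179 m/s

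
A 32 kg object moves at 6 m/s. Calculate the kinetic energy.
KE = ½mv² = ½(32)(6)² = 576.0 J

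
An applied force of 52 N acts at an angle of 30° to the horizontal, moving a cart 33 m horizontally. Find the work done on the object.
W = F·d·cosθ = (52)(33)cos(30°) = 1486 J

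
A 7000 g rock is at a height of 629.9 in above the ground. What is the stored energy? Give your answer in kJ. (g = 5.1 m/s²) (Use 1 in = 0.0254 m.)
Convert to SI: m = 7.0 kg, h = 15.9995 m
PE = mgh = (7.0)(5.1)(15.9995) = 571.181 J = 0.5712 kJ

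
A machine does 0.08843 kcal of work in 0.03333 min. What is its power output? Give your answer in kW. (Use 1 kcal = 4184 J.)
Convert to SI: W = 369.991 J, t = 1.9998 s
P = W/t = 369.991/1.9998 = 185.014 W = 0.185 kW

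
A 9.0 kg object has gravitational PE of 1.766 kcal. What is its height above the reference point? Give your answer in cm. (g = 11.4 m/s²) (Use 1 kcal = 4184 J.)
Convert to SI: m = 9.0 kg, PE = 7388.94 J
h = PE/(mg) = 7388.94/(9.0·11.4) = 72.017 m = 7202 cm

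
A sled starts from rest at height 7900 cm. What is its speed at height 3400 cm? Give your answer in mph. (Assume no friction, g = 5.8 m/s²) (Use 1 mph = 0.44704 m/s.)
Convert to SI: h₁−h₂ = 45.0 m
mgh₁ = mgh₂ + ½mv² ⇒ v = √(2g(h₁−h₂)) = √(2·5.8·45.0) = 22.8473 m/s = 51.11 mph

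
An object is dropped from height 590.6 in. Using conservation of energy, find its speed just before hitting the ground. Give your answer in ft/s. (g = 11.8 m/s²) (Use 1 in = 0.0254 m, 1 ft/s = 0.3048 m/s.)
Convert to SI: h = 15.0012 m
mgh = ½mv² ⇒ v = √(2gh) = √(2·11.8·15.0012) = 18.8157 m/s = 61.73 ft/s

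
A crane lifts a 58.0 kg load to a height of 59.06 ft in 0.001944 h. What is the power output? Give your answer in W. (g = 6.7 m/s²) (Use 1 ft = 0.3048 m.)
Convert to SI: m = 58.0 kg, h = 18.0015 m, t = 6.9984 s
P = mgh/t = (58.0)(6.7)(18.0015)/6.9984 = 999.6 W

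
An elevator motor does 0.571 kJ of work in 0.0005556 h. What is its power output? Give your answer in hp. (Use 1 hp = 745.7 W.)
Convert to SI: W = 571.0 J, t = 2.00016 s
P = W/t = 571.0/2.00016 = 285.477 W = 0.3828 hp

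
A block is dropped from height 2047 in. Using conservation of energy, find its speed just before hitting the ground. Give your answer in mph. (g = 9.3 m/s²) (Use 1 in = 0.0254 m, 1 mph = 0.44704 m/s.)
Convert to SI: h = 51.9938 m
mgh = ½mv² ⇒ v = √(2gh) = √(2·9.3·51.9938) = 31.098 m/s = 69.56 mph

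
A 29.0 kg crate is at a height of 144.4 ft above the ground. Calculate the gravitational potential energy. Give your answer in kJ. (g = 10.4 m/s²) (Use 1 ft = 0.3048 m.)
Convert to SI: m = 29.0 kg, h = 44.0131 m
PE = mgh = (29.0)(10.4)(44.0131) = 13274.4 J = 13.27 kJ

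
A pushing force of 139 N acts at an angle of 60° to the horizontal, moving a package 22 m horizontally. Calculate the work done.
W = F·d·cosθ = (139)(22)cos(60°) = 1529 J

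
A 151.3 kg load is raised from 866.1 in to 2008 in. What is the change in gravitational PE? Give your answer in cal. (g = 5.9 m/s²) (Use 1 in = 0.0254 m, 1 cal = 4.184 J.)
Convert to SI: m = 151.3 kg, Δh = 29.0043 m
ΔPE = mgΔh = (151.3)(5.9)(29.0043) = 25891.2 J = 6188 cal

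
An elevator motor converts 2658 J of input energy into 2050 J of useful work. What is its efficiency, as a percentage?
η = W_out/W_in = 2050/2658 = 77.13%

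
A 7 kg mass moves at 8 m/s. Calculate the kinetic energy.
KE = ½mv² = ½(7)(8)² = 224.0 J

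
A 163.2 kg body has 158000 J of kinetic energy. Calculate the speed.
v = √(2·KE/m) = √(2·158000/163.2) = 44.0 m/s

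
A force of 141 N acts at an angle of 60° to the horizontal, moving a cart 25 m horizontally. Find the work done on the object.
W = F·d·cosθ = (141)(25)cos(60°) = 1763 J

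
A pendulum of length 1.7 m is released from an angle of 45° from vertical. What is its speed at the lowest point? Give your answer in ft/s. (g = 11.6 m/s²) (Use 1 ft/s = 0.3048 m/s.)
h = L(1 − cosθ) = 1.7(1 − cos45°) = 0.497918 m
v = √(2gh) = √(2·11.6·0.497918) = 3.39878 m/s = 11.15 ft/s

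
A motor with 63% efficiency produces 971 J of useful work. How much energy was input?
W_in = W_out/η = 971/0.63 = 1541 J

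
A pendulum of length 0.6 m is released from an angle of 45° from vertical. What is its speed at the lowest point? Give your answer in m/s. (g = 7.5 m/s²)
h = L(1 − cosθ) = 0.6(1 − cos45°) = 0.175736 m
v = √(2gh) = √(2·7.5·0.175736) = 1.624 m/s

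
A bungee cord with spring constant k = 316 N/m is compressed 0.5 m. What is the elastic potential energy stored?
PE = ½kx² = ½(316)(0.5)² = 39.5 J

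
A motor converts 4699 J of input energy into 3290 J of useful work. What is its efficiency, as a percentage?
η = W_out/W_in = 3290/4699 = 70.01%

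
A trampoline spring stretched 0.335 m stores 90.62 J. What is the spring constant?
k = 2·PE/x² = 2·90.62/(0.335)² = 1615 N/m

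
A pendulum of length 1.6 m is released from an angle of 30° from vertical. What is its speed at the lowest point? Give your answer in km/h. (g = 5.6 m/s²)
h = L(1 − cosθ) = 1.6(1 − cos30°) = 0.214359 m
v = √(2gh) = √(2·5.6·0.214359) = 1.54946 m/s = 5.578 km/h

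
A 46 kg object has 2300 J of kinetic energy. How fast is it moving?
v = √(2·KE/m) = √(2·2300/46) = 10.0 m/s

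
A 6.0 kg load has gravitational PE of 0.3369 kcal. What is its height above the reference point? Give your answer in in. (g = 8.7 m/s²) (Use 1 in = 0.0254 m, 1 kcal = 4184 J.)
Convert to SI: m = 6.0 kg, PE = 1409.59 J
h = PE/(mg) = 1409.59/(6.0·8.7) = 27.0036 m = 1063 in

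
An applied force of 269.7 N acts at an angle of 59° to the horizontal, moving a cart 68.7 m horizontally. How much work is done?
W = F·d·cosθ = (269.7)(68.7)cos(59°) = 9543 J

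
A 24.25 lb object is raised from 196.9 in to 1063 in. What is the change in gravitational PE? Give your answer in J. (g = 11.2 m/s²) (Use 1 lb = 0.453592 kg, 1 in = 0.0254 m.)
Convert to SI: m = 10.9996 kg, Δh = 21.9989 m
ΔPE = mgΔh = (10.9996)(11.2)(21.9989) = 2710 J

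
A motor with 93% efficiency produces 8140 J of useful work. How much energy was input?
W_in = W_out/η = 8140/0.93 = 8753 J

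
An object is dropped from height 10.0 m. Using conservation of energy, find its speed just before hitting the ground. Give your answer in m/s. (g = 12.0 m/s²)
mgh = ½mv² ⇒ v = √(2gh) = √(2·12.0·10.0) = 15.49 m/s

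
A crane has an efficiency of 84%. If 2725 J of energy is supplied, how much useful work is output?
W_out = η·W_in = 0.84·2725 = 2289.0 J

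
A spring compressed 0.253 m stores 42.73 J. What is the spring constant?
k = 2·PE/x² = 2·42.73/(0.253)² = 1335 N/m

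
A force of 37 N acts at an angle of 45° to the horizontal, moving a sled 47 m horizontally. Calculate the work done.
W = F·d·cosθ = (37)(47)cos(45°) = 1230 J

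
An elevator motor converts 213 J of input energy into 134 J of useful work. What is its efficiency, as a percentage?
η = W_out/W_in = 134/213 = 62.91%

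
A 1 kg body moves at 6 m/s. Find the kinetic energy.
KE = ½mv² = ½(1)(6)² = 18.0 J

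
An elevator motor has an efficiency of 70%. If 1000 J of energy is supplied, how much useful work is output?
W_out = η·W_in = 0.7·1000 = 700.0 J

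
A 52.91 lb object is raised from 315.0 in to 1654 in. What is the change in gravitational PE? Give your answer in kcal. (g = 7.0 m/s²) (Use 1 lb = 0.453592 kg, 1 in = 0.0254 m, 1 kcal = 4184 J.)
Convert to SI: m = 23.9996 kg, Δh = 34.0106 m
ΔPE = mgΔh = (23.9996)(7.0)(34.0106) = 5713.67 J = 1.366 kcal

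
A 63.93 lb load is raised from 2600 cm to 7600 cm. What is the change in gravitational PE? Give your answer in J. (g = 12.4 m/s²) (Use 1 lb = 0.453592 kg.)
Convert to SI: m = 28.9981 kg, Δh = 50.0 m
ΔPE = mgΔh = (28.9981)(12.4)(50.0) = 17980 J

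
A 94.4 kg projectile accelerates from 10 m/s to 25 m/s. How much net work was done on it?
W = ΔKE = ½m(v₂² − v₁²) = ½(94.4)(25² − 10²) = 24780.0 J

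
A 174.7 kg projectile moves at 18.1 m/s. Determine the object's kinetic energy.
KE = ½mv² = ½(174.7)(18.1)² = 28620 J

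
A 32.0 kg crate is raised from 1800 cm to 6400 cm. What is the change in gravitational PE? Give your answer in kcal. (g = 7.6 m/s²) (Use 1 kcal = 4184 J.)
Convert to SI: m = 32.0 kg, Δh = 46.0 m
ΔPE = mgΔh = (32.0)(7.6)(46.0) = 11187.2 J = 2.674 kcal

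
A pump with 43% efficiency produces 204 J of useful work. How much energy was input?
W_in = W_out/η = 204/0.43 = 474.4 J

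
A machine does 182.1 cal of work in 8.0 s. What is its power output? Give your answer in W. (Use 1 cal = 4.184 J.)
Convert to SI: W = 761.906 J, t = 8.0 s
P = W/t = 761.906/8.0 = 95.24 W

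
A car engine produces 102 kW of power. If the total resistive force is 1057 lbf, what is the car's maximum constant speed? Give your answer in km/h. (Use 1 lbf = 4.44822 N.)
Convert to SI: F = 4701.77 N
P = Fv ⇒ v = P/F = 102000 W/4701.77 N = 21.694 m/s = 78.1 km/h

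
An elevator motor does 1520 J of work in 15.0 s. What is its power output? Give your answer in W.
P = W/t = 1520.0/15.0 = 101.3 W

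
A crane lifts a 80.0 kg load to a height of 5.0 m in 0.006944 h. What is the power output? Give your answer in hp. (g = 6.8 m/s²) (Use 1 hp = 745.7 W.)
Convert to SI: m = 80.0 kg, h = 5.0 m, t = 24.9984 s
P = mgh/t = (80.0)(6.8)(5.0)/24.9984 = 108.807 W = 0.1459 hp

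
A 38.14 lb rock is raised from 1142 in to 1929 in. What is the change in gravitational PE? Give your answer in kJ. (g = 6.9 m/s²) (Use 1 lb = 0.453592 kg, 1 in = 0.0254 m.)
Convert to SI: m = 17.3 kg, Δh = 19.9898 m
ΔPE = mgΔh = (17.3)(6.9)(19.9898) = 2386.18 J = 2.386 kJ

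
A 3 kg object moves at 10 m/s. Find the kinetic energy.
KE = ½mv² = ½(3)(10)² = 150.0 J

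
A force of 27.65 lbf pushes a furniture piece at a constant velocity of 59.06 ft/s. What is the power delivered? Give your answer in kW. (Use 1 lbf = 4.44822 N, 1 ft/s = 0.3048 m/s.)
Convert to SI: F = 122.993 N, v = 18.0015 m/s
P = Fv = (122.993)(18.0015) = 2214.06 W = 2.214 kW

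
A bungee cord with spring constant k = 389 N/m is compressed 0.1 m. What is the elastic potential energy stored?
PE = ½kx² = ½(389)(0.1)² = 1.945 J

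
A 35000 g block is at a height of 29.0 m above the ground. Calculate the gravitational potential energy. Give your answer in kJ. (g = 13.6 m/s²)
Convert to SI: m = 35.0 kg, h = 29.0 m
PE = mgh = (35.0)(13.6)(29.0) = 13804.0 J = 13.8 kJ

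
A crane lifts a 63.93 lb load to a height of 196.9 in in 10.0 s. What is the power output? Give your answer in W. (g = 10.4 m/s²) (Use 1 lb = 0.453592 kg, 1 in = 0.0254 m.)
Convert to SI: m = 28.9981 kg, h = 5.00126 m, t = 10.0 s
P = mgh/t = (28.9981)(10.4)(5.00126)/10.0 = 150.8 W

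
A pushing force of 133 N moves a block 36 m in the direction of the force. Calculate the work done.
W = F·d = (133)(36) = 4788 J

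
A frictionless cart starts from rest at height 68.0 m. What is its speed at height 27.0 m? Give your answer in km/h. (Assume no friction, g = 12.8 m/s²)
mgh₁ = mgh₂ + ½mv² ⇒ v = √(2g(h₁−h₂)) = √(2·12.8·41.0) = 32.3975 m/s = 116.6 km/h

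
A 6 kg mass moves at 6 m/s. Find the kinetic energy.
KE = ½mv² = ½(6)(6)² = 108.0 J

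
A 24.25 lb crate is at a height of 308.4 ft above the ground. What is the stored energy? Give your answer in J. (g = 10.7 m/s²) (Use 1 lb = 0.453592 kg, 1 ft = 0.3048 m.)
Convert to SI: m = 10.9996 kg, h = 94.0003 m
PE = mgh = (10.9996)(10.7)(94.0003) = 11060 J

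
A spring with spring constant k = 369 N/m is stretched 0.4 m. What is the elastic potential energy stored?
PE = ½kx² = ½(369)(0.4)² = 29.52 J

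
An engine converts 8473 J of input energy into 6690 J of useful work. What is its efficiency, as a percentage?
η = W_out/W_in = 6690/8473 = 78.96%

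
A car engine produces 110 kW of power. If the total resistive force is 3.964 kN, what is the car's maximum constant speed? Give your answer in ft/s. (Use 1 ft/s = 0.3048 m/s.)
Convert to SI: F = 3964.0 N
P = Fv ⇒ v = P/F = 110000 W/3964.0 N = 27.7497 m/s = 91.04 ft/s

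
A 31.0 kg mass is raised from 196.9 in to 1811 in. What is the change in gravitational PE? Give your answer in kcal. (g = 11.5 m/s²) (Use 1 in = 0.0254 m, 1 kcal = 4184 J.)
Convert to SI: m = 31.0 kg, Δh = 40.9981 m
ΔPE = mgΔh = (31.0)(11.5)(40.9981) = 14615.8 J = 3.493 kcal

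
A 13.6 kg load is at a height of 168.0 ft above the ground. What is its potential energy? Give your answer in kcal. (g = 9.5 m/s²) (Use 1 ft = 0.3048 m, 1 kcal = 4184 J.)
Convert to SI: m = 13.6 kg, h = 51.2064 m
PE = mgh = (13.6)(9.5)(51.2064) = 6615.87 J = 1.581 kcal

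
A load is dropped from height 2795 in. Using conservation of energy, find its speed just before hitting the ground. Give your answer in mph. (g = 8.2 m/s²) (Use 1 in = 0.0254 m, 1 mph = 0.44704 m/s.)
Convert to SI: h = 70.993 m
mgh = ½mv² ⇒ v = √(2gh) = √(2·8.2·70.993) = 34.1216 m/s = 76.33 mph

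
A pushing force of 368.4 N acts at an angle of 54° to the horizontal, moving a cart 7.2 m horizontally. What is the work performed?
W = F·d·cosθ = (368.4)(7.2)cos(54°) = 1559 J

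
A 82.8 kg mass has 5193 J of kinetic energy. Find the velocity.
v = √(2·KE/m) = √(2·5193/82.8) = 11.2 m/s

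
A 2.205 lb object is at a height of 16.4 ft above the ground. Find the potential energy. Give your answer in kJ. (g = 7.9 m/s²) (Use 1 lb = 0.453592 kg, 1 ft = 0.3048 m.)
Convert to SI: m = 1.00017 kg, h = 4.99872 m
PE = mgh = (1.00017)(7.9)(4.99872) = 39.4966 J = 0.0395 kJ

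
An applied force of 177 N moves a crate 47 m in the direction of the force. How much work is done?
W = F·d = (177)(47) = 8319 J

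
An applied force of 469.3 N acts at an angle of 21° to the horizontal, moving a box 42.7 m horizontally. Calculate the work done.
W = F·d·cosθ = (469.3)(42.7)cos(21°) = 18710 J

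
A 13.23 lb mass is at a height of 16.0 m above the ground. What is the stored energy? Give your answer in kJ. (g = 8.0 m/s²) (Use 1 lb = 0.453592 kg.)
Convert to SI: m = 6.00102 kg, h = 16.0 m
PE = mgh = (6.00102)(8.0)(16.0) = 768.131 J = 0.7681 kJ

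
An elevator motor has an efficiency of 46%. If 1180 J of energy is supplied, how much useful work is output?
W_out = η·W_in = 0.46·1180 = 542.8 J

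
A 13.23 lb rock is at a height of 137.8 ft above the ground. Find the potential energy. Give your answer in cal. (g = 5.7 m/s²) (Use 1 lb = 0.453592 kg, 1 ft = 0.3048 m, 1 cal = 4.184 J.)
Convert to SI: m = 6.00102 kg, h = 42.0014 m
PE = mgh = (6.00102)(5.7)(42.0014) = 1436.69 J = 343.4 cal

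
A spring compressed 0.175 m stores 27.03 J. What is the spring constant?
k = 2·PE/x² = 2·27.03/(0.175)² = 1765 N/m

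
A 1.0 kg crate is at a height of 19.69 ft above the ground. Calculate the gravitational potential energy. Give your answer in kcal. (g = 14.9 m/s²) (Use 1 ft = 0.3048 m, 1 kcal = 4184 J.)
Convert to SI: m = 1.0 kg, h = 6.00151 m
PE = mgh = (1.0)(14.9)(6.00151) = 89.4225 J = 0.02137 kcal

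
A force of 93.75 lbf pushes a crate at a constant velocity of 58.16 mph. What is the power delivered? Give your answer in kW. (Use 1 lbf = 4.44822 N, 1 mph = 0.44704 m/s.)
Convert to SI: F = 417.021 N, v = 25.9998 m/s
P = Fv = (417.021)(25.9998) = 10842.5 W = 10.84 kW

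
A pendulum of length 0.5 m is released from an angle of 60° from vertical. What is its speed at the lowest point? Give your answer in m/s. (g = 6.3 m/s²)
h = L(1 − cosθ) = 0.5(1 − cos60°) = 0.25 m
v = √(2gh) = √(2·6.3·0.25) = 1.775 m/s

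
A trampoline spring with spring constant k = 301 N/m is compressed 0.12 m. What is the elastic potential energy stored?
PE = ½kx² = ½(301)(0.12)² = 2.167 J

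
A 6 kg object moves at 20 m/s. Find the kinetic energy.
KE = ½mv² = ½(6)(20)² = 1200.0 J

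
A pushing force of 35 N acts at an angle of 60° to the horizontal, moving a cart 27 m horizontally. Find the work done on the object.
W = F·d·cosθ = (35)(27)cos(60°) = 472.5 J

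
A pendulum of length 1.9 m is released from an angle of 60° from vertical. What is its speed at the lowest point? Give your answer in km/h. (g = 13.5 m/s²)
h = L(1 − cosθ) = 1.9(1 − cos60°) = 0.95 m
v = √(2gh) = √(2·13.5·0.95) = 5.06458 m/s = 18.23 km/h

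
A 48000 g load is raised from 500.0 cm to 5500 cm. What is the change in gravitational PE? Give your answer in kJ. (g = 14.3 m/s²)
Convert to SI: m = 48.0 kg, Δh = 50.0 m
ΔPE = mgΔh = (48.0)(14.3)(50.0) = 34320.0 J = 34.32 kJ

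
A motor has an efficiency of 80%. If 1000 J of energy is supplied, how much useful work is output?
W_out = η·W_in = 0.8·1000 = 800.0 J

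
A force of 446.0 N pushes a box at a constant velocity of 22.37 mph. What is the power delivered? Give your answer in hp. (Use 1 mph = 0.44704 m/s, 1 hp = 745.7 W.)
Convert to SI: F = 446.0 N, v = 10.0003 m/s
P = Fv = (446.0)(10.0003) = 4460.13 W = 5.981 hp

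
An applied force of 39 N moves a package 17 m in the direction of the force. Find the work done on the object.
W = F·d = (39)(17) = 663.0 J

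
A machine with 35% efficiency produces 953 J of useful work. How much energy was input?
W_in = W_out/η = 953/0.35 = 2723 J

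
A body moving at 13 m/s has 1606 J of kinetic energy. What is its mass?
m = 2·KE/v² = 2·1606/(13)² = 19.01 kg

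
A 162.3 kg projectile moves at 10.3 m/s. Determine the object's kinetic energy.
KE = ½mv² = ½(162.3)(10.3)² = 8609 J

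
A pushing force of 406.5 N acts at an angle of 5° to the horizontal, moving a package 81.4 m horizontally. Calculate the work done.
W = F·d·cosθ = (406.5)(81.4)cos(5°) = 32960 J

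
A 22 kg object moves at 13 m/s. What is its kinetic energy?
KE = ½mv² = ½(22)(13)² = 1859.0 J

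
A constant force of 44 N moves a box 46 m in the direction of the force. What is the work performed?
W = F·d = (44)(46) = 2024 J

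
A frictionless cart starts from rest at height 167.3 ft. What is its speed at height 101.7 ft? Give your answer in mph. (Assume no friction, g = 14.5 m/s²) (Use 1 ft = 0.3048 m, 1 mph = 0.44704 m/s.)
Convert to SI: h₁−h₂ = 19.9949 m
mgh₁ = mgh₂ + ½mv² ⇒ v = √(2g(h₁−h₂)) = √(2·14.5·19.9949) = 24.0801 m/s = 53.87 mph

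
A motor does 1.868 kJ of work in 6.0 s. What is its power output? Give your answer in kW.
Convert to SI: W = 1868.0 J, t = 6.0 s
P = W/t = 1868.0/6.0 = 311.333 W = 0.3113 kW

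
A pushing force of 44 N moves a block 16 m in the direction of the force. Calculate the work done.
W = F·d = (44)(16) = 704.0 J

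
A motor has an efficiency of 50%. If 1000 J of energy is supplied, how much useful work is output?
W_out = η·W_in = 0.5·1000 = 500.0 J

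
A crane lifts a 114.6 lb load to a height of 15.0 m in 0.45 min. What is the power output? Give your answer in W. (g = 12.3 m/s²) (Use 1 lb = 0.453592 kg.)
Convert to SI: m = 51.9816 kg, h = 15.0 m, t = 27.0 s
P = mgh/t = (51.9816)(12.3)(15.0)/27.0 = 355.2 W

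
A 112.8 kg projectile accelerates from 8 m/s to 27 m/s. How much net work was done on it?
W = ΔKE = ½m(v₂² − v₁²) = ½(112.8)(27² − 8²) = 37506.0 J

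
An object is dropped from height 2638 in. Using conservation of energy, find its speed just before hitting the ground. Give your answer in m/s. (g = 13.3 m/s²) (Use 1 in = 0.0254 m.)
Convert to SI: h = 67.0052 m
mgh = ½mv² ⇒ v = √(2gh) = √(2·13.3·67.0052) = 42.22 m/s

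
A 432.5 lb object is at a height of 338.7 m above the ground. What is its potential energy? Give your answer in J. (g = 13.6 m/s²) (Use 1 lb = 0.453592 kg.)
Convert to SI: m = 196.179 kg, h = 338.7 m
PE = mgh = (196.179)(13.6)(338.7) = 903700 J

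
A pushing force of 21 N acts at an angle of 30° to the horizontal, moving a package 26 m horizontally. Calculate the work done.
W = F·d·cosθ = (21)(26)cos(30°) = 472.8 J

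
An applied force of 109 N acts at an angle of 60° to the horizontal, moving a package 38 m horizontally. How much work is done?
W = F·d·cosθ = (109)(38)cos(60°) = 2071 J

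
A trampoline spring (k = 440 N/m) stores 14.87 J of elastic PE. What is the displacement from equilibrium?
x = √(2·PE/k) = √(2·14.87/440) = 0.26 m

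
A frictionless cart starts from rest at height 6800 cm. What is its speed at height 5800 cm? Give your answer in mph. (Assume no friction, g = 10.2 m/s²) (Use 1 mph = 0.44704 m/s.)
Convert to SI: h₁−h₂ = 10.0 m
mgh₁ = mgh₂ + ½mv² ⇒ v = √(2g(h₁−h₂)) = √(2·10.2·10.0) = 14.2829 m/s = 31.95 mph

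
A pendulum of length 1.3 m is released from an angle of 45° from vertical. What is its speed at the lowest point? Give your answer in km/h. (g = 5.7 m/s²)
h = L(1 − cosθ) = 1.3(1 − cos45°) = 0.380761 m
v = √(2gh) = √(2·5.7·0.380761) = 2.08343 m/s = 7.5 km/h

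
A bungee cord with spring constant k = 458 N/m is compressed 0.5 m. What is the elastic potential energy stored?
PE = ½kx² = ½(458)(0.5)² = 57.25 J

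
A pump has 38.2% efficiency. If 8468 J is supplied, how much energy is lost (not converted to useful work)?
W_lost = W_in(1 − η) = 8468·(1 − 0.382) = 5233 J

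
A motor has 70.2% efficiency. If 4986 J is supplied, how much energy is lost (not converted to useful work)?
W_lost = W_in(1 − η) = 4986·(1 − 0.702) = 1486 J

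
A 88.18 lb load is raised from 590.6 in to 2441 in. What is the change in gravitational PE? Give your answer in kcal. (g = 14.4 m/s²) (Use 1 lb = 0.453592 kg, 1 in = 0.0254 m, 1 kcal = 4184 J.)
Convert to SI: m = 39.9977 kg, Δh = 47.0002 m
ΔPE = mgΔh = (39.9977)(14.4)(47.0002) = 27070.6 J = 6.47 kcal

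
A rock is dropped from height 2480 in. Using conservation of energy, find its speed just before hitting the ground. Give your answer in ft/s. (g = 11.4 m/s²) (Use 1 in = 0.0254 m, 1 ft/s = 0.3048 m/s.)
Convert to SI: h = 62.992 m
mgh = ½mv² ⇒ v = √(2gh) = √(2·11.4·62.992) = 37.8975 m/s = 124.3 ft/s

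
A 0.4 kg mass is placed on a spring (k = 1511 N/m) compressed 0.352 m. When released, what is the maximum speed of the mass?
½kx² = ½mv² ⇒ v = x√(k/m) = (0.352)√(1511/0.4) = 21.63 m/s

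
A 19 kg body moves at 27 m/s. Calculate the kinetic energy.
KE = ½mv² = ½(19)(27)² = 6925.5 J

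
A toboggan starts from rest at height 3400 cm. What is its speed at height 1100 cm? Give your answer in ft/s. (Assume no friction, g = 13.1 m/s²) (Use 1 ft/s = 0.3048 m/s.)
Convert to SI: h₁−h₂ = 23.0 m
mgh₁ = mgh₂ + ½mv² ⇒ v = √(2g(h₁−h₂)) = √(2·13.1·23.0) = 24.5479 m/s = 80.54 ft/s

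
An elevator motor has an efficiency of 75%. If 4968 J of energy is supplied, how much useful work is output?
W_out = η·W_in = 0.75·4968 = 3726.0 J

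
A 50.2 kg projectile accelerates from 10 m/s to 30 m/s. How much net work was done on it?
W = ΔKE = ½m(v₂² − v₁²) = ½(50.2)(30² − 10²) = 20080.0 J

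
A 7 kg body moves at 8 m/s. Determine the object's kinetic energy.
KE = ½mv² = ½(7)(8)² = 224.0 J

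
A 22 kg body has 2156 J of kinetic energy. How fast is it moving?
v = √(2·KE/m) = √(2·2156/22) = 14.0 m/s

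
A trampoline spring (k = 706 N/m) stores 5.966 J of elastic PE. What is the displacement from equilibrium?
x = √(2·PE/k) = √(2·5.966/706) = 0.13 m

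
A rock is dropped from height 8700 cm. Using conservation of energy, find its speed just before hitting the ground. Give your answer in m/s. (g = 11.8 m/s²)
Convert to SI: h = 87.0 m
mgh = ½mv² ⇒ v = √(2gh) = √(2·11.8·87.0) = 45.31 m/s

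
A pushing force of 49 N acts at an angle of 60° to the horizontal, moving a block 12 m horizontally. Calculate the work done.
W = F·d·cosθ = (49)(12)cos(60°) = 294.0 J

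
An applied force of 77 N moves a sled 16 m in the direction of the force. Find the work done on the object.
W = F·d = (77)(16) = 1232 J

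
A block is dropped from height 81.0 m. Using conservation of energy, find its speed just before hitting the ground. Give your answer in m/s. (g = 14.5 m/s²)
mgh = ½mv² ⇒ v = √(2gh) = √(2·14.5·81.0) = 48.47 m/s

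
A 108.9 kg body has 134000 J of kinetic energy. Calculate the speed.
v = √(2·KE/m) = √(2·134000/108.9) = 49.61 m/s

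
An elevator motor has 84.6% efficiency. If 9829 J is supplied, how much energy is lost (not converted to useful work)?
W_lost = W_in(1 − η) = 9829·(1 − 0.846) = 1514 J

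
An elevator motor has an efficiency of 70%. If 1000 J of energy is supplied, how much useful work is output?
W_out = η·W_in = 0.7·1000 = 700.0 J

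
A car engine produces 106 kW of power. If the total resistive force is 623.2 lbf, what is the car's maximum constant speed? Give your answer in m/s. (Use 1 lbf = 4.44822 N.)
Convert to SI: F = 2772.13 N
P = Fv ⇒ v = P/F = 106000 W/2772.13 N = 38.24 m/s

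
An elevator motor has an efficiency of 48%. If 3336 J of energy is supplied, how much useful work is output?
W_out = η·W_in = 0.48·3336 = 1601.28 J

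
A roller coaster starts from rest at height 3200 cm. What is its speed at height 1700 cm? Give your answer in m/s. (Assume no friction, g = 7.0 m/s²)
Convert to SI: h₁−h₂ = 15.0 m
mgh₁ = mgh₂ + ½mv² ⇒ v = √(2g(h₁−h₂)) = √(2·7.0·15.0) = 14.49 m/s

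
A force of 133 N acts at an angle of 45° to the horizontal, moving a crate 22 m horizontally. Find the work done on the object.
W = F·d·cosθ = (133)(22)cos(45°) = 2069 J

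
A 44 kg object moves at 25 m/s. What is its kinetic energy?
KE = ½mv² = ½(44)(25)² = 13750.0 J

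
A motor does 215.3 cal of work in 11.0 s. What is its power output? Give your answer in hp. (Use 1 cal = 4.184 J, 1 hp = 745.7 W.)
Convert to SI: W = 900.815 J, t = 11.0 s
P = W/t = 900.815/11.0 = 81.8923 W = 0.1098 hp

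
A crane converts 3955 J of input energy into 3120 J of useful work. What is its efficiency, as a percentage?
η = W_out/W_in = 3120/3955 = 78.89%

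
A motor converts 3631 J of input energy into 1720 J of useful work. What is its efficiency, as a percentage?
η = W_out/W_in = 1720/3631 = 47.37%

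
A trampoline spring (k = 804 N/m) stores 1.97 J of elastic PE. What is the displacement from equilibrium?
x = √(2·PE/k) = √(2·1.97/804) = 0.07 m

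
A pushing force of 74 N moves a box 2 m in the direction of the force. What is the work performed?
W = F·d = (74)(2) = 148.0 J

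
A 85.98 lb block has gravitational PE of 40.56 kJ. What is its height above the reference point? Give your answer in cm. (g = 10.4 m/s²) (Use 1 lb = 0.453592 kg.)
Convert to SI: m = 38.9998 kg, PE = 40560.0 J
h = PE/(mg) = 40560.0/(38.9998·10.4) = 100.0 m = 10000 cm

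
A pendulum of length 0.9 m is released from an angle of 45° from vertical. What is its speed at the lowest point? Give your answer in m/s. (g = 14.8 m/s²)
h = L(1 − cosθ) = 0.9(1 − cos45°) = 0.263604 m
v = √(2gh) = √(2·14.8·0.263604) = 2.793 m/s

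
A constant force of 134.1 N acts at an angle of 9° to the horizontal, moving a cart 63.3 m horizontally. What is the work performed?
W = F·d·cosθ = (134.1)(63.3)cos(9°) = 8384 J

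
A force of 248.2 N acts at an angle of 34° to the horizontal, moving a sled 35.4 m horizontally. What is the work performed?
W = F·d·cosθ = (248.2)(35.4)cos(34°) = 7284 J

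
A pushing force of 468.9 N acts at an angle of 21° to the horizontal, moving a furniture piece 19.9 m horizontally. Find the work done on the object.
W = F·d·cosθ = (468.9)(19.9)cos(21°) = 8711 J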